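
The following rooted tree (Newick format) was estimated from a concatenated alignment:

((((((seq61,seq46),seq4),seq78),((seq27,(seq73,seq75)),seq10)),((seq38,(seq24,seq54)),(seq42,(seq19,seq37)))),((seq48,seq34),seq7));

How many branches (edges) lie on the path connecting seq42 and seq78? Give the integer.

6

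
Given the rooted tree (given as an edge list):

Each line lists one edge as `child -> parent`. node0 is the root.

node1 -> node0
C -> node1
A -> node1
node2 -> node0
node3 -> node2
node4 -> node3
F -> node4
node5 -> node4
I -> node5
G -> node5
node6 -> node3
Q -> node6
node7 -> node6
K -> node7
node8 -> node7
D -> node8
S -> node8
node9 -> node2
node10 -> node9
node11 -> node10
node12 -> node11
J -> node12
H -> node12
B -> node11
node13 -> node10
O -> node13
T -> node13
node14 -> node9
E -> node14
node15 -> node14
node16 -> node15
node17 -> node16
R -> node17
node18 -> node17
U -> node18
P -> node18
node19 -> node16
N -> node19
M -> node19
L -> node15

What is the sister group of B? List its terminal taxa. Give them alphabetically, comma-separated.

B attaches to the tree at the node subtending ((J,H),B).
The other lineage descending from that same node — the sister group — is (J,H); its 2 tips in alphabetical order are the answer.

H, J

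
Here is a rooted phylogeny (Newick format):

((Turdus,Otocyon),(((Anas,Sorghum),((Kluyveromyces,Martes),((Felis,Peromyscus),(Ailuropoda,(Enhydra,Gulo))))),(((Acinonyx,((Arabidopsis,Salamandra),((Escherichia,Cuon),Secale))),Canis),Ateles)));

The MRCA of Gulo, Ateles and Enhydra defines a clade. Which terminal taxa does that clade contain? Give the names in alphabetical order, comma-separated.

Acinonyx, Ailuropoda, Anas, Arabidopsis, Ateles, Canis, Cuon, Enhydra, Escherichia, Felis, Gulo, Kluyveromyces, Martes, Peromyscus, Salamandra, Secale, Sorghum

Tracing Gulo: it sits inside (Enhydra,Gulo).
Tracing Ateles: it sits inside (((Acinonyx,((Arabidopsis,Salamandra),((Escherichia,Cuon),Secale))),Canis),Ateles).
Tracing Enhydra: it sits inside (Enhydra,Gulo).
The smallest clade enclosing all 3 is (((Anas,Sorghum),((Kluyveromyces,Martes),((Felis,Peromyscus),(Ailuropoda,(Enhydra,Gulo))))),(((Acinonyx,((Arabidopsis,Salamandra),((Escherichia,Cuon),Secale))),Canis),Ateles)); the answer is its 17 terminal taxa in alphabetical order.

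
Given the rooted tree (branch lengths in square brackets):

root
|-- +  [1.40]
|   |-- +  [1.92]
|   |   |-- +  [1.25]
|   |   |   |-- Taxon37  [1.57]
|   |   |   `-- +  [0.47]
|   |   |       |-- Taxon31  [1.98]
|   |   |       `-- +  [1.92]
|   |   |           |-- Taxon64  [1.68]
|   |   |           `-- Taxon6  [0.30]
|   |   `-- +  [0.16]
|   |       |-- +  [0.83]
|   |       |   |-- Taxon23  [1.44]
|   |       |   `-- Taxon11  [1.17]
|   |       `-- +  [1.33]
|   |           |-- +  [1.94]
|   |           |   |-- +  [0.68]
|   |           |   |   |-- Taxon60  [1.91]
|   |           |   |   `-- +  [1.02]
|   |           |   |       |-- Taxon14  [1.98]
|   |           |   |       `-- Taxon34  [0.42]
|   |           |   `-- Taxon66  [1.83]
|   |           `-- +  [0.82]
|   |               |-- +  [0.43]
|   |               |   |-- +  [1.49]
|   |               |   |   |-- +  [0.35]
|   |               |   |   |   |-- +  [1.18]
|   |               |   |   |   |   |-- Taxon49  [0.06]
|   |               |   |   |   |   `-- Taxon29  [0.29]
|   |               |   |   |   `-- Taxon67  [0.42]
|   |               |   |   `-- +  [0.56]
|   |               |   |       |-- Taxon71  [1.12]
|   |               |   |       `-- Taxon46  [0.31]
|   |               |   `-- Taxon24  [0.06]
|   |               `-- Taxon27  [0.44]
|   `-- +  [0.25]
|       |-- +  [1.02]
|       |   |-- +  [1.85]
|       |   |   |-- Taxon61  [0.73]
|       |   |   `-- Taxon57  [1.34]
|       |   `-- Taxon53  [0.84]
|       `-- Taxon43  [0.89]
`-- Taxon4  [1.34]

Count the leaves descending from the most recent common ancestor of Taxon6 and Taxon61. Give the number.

The MRCA of Taxon6 and Taxon61 is the node subtending (((Taxon37,(Taxon31,(Taxon64,Taxon6))),((Taxon23,Taxon11),(((Taxon60,(Taxon14,Taxon34)),Taxon66),(((((Taxon49,Taxon29),Taxon67),(Taxon71,Taxon46)),Taxon24),Taxon27)))),(((Taxon61,Taxon57),Taxon53),Taxon43)).
That clade contains 21 terminal taxa: Taxon11, Taxon14, Taxon23, Taxon24, Taxon27, Taxon29, Taxon31, Taxon34, Taxon37, Taxon43, Taxon46, Taxon49, Taxon53, Taxon57, Taxon6, Taxon60, Taxon61, Taxon64, Taxon66, Taxon67, Taxon71.

21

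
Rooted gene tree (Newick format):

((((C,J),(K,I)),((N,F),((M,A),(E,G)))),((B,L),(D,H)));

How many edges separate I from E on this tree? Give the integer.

The MRCA of I and E is the node subtending (((C,J),(K,I)),((N,F),((M,A),(E,G)))).
From I up to that node: 3 branches. From E up to the same node: 4 branches. Total: 3 + 4 = 7.

7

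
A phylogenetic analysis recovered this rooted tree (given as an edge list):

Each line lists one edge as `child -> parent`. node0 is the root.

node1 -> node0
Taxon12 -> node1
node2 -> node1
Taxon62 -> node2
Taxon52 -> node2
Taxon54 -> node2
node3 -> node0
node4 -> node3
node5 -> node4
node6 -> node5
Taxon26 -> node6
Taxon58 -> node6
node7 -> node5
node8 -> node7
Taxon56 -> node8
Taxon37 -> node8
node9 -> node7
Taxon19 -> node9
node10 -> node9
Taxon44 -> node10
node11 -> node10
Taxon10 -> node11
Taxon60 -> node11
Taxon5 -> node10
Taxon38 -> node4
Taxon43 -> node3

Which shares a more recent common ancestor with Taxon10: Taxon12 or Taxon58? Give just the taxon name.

The MRCA of Taxon10 and Taxon58 subtends ((Taxon26,Taxon58),((Taxon56,Taxon37),(Taxon19,(Taxon44,(Taxon10,Taxon60),Taxon5)))) (9 taxa).
The MRCA of Taxon10 and Taxon12 is the root, subtending the entire tree (15 taxa).
The first is nested inside the second, so Taxon10 shares a more recent common ancestor with Taxon58.

Taxon58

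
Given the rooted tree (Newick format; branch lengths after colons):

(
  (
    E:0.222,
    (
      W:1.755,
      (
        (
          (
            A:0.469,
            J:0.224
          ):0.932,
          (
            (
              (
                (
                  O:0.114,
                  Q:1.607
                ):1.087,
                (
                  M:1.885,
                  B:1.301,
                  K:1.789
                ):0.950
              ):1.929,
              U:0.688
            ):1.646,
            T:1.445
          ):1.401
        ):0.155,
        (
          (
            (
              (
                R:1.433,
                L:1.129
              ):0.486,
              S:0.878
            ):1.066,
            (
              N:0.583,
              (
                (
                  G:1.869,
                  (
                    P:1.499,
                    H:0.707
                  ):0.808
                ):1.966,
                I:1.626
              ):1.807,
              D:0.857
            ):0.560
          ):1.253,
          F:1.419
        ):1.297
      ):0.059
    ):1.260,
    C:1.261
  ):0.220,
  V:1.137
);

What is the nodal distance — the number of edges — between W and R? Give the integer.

7

The MRCA of W and R is the node subtending (W,(((A,J),((((O,Q),(M,B,K)),U),T)),((((R,L),S),(N,((G,(P,H)),I),D)),F))).
From W up to that node: 1 branch. From R up to the same node: 6 branches. Total: 1 + 6 = 7.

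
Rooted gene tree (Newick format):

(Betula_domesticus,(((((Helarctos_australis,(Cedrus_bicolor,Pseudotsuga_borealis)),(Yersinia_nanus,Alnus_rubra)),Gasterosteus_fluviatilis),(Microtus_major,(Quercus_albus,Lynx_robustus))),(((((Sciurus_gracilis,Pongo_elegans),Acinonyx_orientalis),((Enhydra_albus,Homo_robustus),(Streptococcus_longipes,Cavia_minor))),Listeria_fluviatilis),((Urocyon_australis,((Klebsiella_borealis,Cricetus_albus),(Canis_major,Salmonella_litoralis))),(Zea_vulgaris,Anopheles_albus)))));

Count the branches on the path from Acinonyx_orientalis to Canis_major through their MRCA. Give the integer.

9

The MRCA of Acinonyx_orientalis and Canis_major is the node subtending (((((Sciurus_gracilis,Pongo_elegans),Acinonyx_orientalis),((Enhydra_albus,Homo_robustus),(Streptococcus_longipes,Cavia_minor))),Listeria_fluviatilis),((Urocyon_australis,((Klebsiella_borealis,Cricetus_albus),(Canis_major,Salmonella_litoralis))),(Zea_vulgaris,Anopheles_albus))).
From Acinonyx_orientalis up to that node: 4 branches. From Canis_major up to the same node: 5 branches. Total: 4 + 5 = 9.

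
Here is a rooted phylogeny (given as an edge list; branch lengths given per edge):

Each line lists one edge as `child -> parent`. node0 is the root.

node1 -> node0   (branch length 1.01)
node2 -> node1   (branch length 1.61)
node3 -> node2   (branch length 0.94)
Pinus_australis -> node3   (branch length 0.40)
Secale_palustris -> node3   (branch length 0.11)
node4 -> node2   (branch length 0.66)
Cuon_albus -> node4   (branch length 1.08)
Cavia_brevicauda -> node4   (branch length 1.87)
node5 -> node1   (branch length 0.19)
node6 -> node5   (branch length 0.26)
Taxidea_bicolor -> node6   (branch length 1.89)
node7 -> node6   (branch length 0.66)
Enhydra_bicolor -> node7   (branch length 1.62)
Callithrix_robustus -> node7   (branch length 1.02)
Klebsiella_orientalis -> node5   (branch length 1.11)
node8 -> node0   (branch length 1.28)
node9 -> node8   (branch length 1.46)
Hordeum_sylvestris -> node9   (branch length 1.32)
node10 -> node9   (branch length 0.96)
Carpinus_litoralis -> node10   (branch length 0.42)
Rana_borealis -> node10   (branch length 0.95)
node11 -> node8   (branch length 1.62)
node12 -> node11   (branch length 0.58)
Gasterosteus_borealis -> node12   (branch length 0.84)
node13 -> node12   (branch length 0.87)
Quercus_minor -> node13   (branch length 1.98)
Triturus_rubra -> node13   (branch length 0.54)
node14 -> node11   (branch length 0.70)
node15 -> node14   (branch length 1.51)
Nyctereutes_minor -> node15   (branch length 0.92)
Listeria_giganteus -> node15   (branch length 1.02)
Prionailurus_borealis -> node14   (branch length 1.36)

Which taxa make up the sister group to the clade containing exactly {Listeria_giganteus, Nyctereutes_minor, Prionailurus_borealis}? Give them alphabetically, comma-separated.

The clade containing exactly {Listeria_giganteus, Nyctereutes_minor, Prionailurus_borealis} attaches to the tree at the node subtending ((Gasterosteus_borealis,(Quercus_minor,Triturus_rubra)),((Nyctereutes_minor,Listeria_giganteus),Prionailurus_borealis)).
The other lineage descending from that same node — the sister group — is (Gasterosteus_borealis,(Quercus_minor,Triturus_rubra)); its 3 tips in alphabetical order are the answer.

Gasterosteus_borealis, Quercus_minor, Triturus_rubra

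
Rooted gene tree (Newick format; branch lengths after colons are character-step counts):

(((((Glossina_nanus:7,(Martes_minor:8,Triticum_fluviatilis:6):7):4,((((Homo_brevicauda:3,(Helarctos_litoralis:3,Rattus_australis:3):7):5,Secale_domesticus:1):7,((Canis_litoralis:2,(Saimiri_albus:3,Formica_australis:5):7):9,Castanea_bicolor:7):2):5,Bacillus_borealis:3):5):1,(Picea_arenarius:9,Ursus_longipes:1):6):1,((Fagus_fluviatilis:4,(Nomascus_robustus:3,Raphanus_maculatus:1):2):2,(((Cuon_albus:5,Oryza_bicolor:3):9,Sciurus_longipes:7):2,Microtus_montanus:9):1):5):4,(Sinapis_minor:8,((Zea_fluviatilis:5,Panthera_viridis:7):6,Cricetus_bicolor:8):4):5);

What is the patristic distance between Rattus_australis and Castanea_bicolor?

The path runs Rattus_australis → … → MRCA → … → Castanea_bicolor; the MRCA is the node subtending (((Homo_brevicauda,(Helarctos_litoralis,Rattus_australis)),Secale_domesticus),((Canis_litoralis,(Saimiri_albus,Formica_australis)),Castanea_bicolor)).
Branch lengths along that path: 3 + 7 + 5 + 7 + 2 + 7 = 31.

31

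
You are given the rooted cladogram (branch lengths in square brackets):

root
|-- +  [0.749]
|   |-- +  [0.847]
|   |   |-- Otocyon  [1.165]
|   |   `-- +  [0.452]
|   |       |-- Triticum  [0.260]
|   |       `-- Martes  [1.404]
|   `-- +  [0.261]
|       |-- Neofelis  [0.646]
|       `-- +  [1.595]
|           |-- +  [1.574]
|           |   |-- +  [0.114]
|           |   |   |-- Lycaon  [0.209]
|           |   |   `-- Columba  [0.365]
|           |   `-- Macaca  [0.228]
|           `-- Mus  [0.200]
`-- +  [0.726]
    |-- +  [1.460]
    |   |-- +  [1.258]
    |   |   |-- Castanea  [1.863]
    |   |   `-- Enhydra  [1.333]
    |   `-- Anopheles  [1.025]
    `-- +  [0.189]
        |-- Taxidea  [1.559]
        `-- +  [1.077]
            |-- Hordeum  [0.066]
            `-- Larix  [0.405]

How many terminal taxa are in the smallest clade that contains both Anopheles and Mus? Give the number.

14

The MRCA of Anopheles and Mus is the root, so the clade is the entire tree.
That clade contains 14 terminal taxa: Anopheles, Castanea, Columba, Enhydra, Hordeum, Larix, Lycaon, Macaca, Martes, Mus, Neofelis, Otocyon, Taxidea, Triticum.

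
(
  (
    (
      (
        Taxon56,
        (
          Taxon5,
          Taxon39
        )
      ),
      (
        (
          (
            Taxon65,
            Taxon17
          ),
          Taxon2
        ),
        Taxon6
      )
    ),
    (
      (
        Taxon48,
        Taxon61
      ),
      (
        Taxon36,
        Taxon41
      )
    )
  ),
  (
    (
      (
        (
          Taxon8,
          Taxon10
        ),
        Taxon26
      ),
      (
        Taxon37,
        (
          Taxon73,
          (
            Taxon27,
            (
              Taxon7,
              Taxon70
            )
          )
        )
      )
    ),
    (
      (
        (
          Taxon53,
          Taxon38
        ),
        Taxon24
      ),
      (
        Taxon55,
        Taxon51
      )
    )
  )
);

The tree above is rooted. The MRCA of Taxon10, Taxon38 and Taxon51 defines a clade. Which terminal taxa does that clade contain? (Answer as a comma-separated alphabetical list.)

Tracing Taxon10: it sits inside (Taxon8,Taxon10).
Tracing Taxon38: it sits inside (Taxon53,Taxon38).
Tracing Taxon51: it sits inside (Taxon55,Taxon51).
The smallest clade enclosing all 3 is ((((Taxon8,Taxon10),Taxon26),(Taxon37,(Taxon73,(Taxon27,(Taxon7,Taxon70))))),(((Taxon53,Taxon38),Taxon24),(Taxon55,Taxon51))); the answer is its 13 terminal taxa in alphabetical order.

Taxon10, Taxon24, Taxon26, Taxon27, Taxon37, Taxon38, Taxon51, Taxon53, Taxon55, Taxon7, Taxon70, Taxon73, Taxon8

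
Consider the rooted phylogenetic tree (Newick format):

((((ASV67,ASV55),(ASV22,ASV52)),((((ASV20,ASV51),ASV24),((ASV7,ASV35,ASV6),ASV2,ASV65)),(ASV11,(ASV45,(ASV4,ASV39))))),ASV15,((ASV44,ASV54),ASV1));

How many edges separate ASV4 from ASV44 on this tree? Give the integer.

9

The MRCA of ASV4 and ASV44 is the root of the tree.
From ASV4 up to that node: 6 branches. From ASV44 up to the same node: 3 branches. Total: 6 + 3 = 9.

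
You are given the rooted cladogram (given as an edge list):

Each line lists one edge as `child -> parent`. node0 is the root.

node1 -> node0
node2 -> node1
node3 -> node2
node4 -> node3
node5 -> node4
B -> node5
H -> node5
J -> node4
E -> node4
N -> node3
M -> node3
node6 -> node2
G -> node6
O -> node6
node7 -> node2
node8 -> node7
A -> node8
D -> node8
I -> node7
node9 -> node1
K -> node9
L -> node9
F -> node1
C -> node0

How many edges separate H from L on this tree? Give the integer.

The MRCA of H and L is the node subtending (((((B,H),J,E),N,M),(G,O),((A,D),I)),(K,L),F).
From H up to that node: 5 branches. From L up to the same node: 2 branches. Total: 5 + 2 = 7.

7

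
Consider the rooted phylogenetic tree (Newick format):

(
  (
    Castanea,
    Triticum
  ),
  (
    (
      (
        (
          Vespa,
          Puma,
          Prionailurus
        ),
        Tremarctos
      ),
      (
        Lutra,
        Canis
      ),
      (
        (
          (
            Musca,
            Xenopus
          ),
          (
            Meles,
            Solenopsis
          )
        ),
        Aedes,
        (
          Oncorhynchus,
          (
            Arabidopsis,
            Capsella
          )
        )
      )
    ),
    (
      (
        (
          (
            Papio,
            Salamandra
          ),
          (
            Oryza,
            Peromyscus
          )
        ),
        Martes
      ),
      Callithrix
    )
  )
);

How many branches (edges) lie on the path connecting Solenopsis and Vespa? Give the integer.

The MRCA of Solenopsis and Vespa is the node subtending (((Vespa,Puma,Prionailurus),Tremarctos),(Lutra,Canis),(((Musca,Xenopus),(Meles,Solenopsis)),Aedes,(Oncorhynchus,(Arabidopsis,Capsella)))).
From Solenopsis up to that node: 4 branches. From Vespa up to the same node: 3 branches. Total: 4 + 3 = 7.

7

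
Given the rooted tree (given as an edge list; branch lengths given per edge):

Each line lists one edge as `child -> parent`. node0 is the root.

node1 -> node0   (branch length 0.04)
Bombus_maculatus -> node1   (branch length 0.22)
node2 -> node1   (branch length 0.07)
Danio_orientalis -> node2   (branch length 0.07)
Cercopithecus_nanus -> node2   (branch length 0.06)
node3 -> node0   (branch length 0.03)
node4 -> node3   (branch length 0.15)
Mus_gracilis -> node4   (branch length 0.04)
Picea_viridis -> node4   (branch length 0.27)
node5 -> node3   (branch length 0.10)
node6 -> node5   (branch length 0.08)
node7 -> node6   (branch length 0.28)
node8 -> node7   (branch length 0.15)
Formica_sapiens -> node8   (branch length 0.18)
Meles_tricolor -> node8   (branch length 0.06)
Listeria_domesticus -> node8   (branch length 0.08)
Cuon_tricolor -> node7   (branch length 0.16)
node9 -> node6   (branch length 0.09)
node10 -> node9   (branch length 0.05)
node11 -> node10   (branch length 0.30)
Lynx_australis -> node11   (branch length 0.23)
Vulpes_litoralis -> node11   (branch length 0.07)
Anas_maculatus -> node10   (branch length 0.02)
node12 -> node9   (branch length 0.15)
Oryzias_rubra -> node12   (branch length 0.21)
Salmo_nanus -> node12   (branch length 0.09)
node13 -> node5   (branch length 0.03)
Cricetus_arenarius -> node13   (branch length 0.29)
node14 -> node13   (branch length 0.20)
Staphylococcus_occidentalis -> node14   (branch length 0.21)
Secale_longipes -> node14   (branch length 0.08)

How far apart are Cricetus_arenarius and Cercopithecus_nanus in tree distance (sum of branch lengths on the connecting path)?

0.62

The path runs Cricetus_arenarius → … → MRCA → … → Cercopithecus_nanus; the MRCA is the root of the tree.
Branch lengths along that path: 0.29 + 0.03 + 0.10 + 0.03 + 0.04 + 0.07 + 0.06 = 0.62.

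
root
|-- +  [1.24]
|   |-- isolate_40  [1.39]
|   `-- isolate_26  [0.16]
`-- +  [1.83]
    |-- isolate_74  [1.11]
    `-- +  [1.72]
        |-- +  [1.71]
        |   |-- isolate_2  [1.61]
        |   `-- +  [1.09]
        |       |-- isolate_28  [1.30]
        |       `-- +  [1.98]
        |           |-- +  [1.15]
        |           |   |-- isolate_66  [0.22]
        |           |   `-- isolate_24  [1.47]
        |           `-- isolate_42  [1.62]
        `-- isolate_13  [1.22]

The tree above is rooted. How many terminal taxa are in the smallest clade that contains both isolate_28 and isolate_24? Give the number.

4

The MRCA of isolate_28 and isolate_24 is the node subtending (isolate_28,((isolate_66,isolate_24),isolate_42)).
That clade contains 4 terminal taxa: isolate_24, isolate_28, isolate_42, isolate_66.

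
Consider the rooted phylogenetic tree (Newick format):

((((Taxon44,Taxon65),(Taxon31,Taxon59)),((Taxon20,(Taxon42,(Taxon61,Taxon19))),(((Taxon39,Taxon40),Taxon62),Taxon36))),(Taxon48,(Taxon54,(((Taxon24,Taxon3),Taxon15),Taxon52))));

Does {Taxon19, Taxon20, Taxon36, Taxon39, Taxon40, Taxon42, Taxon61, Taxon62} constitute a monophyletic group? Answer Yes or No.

Yes

The most recent common ancestor of these taxa subtends ((Taxon20,(Taxon42,(Taxon61,Taxon19))),(((Taxon39,Taxon40),Taxon62),Taxon36)).
That clade has exactly 8 tips — every listed taxon and nothing else — so the group is monophyletic.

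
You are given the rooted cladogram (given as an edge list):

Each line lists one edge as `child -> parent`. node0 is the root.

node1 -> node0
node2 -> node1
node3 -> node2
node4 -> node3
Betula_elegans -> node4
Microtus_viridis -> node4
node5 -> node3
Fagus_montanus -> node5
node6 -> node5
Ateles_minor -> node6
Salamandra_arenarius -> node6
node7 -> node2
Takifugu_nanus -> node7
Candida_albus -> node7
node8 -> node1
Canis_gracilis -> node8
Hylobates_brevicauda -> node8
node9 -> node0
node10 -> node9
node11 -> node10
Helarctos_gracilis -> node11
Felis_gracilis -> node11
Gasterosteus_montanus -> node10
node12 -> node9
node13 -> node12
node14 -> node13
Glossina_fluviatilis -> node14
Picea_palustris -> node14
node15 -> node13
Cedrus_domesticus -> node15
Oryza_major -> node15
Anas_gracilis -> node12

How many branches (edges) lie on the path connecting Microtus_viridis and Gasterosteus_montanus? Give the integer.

8

The MRCA of Microtus_viridis and Gasterosteus_montanus is the root of the tree.
From Microtus_viridis up to that node: 5 branches. From Gasterosteus_montanus up to the same node: 3 branches. Total: 5 + 3 = 8.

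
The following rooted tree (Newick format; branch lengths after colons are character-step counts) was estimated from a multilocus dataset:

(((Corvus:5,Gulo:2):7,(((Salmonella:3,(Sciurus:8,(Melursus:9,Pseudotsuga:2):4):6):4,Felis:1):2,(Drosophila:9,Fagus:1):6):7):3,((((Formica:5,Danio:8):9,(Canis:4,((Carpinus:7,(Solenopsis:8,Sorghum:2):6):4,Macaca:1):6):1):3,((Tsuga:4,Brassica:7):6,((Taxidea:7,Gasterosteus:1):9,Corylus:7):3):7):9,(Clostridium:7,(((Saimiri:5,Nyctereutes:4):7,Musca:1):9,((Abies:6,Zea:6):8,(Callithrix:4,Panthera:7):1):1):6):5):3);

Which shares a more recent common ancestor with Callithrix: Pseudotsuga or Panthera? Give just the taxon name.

The MRCA of Callithrix and Panthera subtends (Callithrix,Panthera) (2 taxa).
The MRCA of Callithrix and Pseudotsuga is the root, subtending the entire tree (29 taxa).
The first is nested inside the second, so Callithrix shares a more recent common ancestor with Panthera.

Panthera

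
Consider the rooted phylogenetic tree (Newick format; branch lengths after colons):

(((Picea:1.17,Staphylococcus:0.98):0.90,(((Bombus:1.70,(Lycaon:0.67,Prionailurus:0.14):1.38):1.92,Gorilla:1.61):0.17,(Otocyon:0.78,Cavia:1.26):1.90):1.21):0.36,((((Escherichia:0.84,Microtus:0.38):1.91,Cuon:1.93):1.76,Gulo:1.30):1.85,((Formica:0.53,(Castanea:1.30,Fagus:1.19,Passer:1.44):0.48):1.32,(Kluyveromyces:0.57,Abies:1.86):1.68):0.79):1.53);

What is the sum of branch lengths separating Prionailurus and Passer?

The path runs Prionailurus → … → MRCA → … → Passer; the MRCA is the root of the tree.
Branch lengths along that path: 0.14 + 1.38 + 1.92 + 0.17 + 1.21 + 0.36 + 1.53 + 0.79 + 1.32 + 0.48 + 1.44 = 10.74.

10.74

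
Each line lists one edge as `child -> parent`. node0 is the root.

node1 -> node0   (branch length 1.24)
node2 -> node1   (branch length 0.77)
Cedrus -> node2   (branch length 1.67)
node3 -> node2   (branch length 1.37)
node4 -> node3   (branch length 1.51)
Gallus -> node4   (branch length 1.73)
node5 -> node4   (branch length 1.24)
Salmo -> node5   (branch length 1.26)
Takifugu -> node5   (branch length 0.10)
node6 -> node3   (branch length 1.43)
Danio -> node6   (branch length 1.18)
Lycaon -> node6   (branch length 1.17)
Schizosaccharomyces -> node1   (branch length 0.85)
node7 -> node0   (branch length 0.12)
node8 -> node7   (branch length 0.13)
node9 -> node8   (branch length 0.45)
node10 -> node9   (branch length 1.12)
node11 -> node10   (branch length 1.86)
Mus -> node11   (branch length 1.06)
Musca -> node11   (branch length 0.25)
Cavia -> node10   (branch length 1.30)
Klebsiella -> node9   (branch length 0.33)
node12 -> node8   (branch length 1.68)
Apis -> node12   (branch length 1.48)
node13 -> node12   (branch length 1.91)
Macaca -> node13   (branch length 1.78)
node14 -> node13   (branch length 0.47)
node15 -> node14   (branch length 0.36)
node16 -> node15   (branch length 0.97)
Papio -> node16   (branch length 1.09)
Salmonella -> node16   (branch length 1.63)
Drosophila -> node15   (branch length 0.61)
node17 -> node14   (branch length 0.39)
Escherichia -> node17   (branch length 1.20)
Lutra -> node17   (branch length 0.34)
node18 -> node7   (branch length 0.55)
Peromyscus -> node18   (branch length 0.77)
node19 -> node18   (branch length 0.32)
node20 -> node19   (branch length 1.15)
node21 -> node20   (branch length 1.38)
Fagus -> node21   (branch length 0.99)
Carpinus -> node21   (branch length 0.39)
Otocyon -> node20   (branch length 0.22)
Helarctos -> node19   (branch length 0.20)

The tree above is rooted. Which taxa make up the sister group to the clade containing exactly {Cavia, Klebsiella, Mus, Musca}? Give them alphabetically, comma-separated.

Apis, Drosophila, Escherichia, Lutra, Macaca, Papio, Salmonella

The clade containing exactly {Cavia, Klebsiella, Mus, Musca} attaches to the tree at the node subtending ((((Mus,Musca),Cavia),Klebsiella),(Apis,(Macaca,(((Papio,Salmonella),Drosophila),(Escherichia,Lutra))))).
The other lineage descending from that same node — the sister group — is (Apis,(Macaca,(((Papio,Salmonella),Drosophila),(Escherichia,Lutra)))); its 7 tips in alphabetical order are the answer.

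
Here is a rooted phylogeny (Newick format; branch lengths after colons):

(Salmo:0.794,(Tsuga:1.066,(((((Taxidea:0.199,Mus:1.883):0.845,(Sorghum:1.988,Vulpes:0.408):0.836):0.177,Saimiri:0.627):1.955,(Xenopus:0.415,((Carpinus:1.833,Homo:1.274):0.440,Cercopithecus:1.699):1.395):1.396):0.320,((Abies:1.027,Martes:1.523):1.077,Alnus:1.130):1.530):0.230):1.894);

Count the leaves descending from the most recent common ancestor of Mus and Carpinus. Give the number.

9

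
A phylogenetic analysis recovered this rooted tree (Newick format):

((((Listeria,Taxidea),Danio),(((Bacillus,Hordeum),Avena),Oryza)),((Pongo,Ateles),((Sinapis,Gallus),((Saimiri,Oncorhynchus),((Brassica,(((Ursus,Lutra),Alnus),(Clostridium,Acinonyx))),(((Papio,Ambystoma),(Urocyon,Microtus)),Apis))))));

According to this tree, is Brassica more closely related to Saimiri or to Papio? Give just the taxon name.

The MRCA of Brassica and Papio subtends ((Brassica,(((Ursus,Lutra),Alnus),(Clostridium,Acinonyx))),(((Papio,Ambystoma),(Urocyon,Microtus)),Apis)) (11 taxa).
The MRCA of Brassica and Saimiri subtends ((Saimiri,Oncorhynchus),((Brassica,(((Ursus,Lutra),Alnus),(Clostridium,Acinonyx))),(((Papio,Ambystoma),(Urocyon,Microtus)),Apis))) (13 taxa).
The first is nested inside the second, so Brassica shares a more recent common ancestor with Papio.

Papio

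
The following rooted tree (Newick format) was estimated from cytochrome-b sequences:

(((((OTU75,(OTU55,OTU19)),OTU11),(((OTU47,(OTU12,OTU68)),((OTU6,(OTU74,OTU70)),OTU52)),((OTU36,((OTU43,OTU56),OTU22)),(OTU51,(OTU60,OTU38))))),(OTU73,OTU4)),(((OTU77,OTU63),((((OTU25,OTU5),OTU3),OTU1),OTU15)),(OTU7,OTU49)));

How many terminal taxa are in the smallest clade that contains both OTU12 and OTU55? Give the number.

The MRCA of OTU12 and OTU55 is the node subtending (((OTU75,(OTU55,OTU19)),OTU11),(((OTU47,(OTU12,OTU68)),((OTU6,(OTU74,OTU70)),OTU52)),((OTU36,((OTU43,OTU56),OTU22)),(OTU51,(OTU60,OTU38))))).
That clade contains 18 terminal taxa: OTU11, OTU12, OTU19, OTU22, OTU36, OTU38, OTU43, OTU47, OTU51, OTU52, OTU55, OTU56, OTU6, OTU60, OTU68, OTU70, OTU74, OTU75.

18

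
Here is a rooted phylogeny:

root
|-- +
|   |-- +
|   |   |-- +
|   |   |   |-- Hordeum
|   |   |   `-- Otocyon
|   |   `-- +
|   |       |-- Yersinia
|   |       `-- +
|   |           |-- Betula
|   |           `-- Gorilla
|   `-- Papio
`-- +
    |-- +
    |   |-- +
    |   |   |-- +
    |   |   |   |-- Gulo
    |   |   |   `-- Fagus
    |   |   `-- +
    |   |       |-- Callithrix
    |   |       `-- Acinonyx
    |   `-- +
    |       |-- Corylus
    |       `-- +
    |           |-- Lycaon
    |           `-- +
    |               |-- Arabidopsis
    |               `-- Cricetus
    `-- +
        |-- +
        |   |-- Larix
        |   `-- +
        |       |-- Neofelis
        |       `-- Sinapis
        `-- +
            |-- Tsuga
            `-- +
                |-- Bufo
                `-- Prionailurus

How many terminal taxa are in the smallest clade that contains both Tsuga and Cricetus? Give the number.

14

The MRCA of Tsuga and Cricetus is the node subtending ((((Gulo,Fagus),(Callithrix,Acinonyx)),(Corylus,(Lycaon,(Arabidopsis,Cricetus)))),((Larix,(Neofelis,Sinapis)),(Tsuga,(Bufo,Prionailurus)))).
That clade contains 14 terminal taxa: Acinonyx, Arabidopsis, Bufo, Callithrix, Corylus, Cricetus, Fagus, Gulo, Larix, Lycaon, Neofelis, Prionailurus, Sinapis, Tsuga.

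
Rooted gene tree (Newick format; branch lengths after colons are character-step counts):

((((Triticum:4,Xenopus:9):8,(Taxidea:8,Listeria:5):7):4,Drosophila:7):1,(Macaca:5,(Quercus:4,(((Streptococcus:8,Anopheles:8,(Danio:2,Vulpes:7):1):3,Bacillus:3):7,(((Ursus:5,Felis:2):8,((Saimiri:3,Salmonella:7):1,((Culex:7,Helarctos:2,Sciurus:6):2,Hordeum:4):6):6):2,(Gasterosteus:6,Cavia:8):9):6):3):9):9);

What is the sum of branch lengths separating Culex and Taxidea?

70

The path runs Culex → … → MRCA → … → Taxidea; the MRCA is the root of the tree.
Branch lengths along that path: 7 + 2 + 6 + 6 + 2 + 6 + 3 + 9 + 9 + 1 + 4 + 7 + 8 = 70.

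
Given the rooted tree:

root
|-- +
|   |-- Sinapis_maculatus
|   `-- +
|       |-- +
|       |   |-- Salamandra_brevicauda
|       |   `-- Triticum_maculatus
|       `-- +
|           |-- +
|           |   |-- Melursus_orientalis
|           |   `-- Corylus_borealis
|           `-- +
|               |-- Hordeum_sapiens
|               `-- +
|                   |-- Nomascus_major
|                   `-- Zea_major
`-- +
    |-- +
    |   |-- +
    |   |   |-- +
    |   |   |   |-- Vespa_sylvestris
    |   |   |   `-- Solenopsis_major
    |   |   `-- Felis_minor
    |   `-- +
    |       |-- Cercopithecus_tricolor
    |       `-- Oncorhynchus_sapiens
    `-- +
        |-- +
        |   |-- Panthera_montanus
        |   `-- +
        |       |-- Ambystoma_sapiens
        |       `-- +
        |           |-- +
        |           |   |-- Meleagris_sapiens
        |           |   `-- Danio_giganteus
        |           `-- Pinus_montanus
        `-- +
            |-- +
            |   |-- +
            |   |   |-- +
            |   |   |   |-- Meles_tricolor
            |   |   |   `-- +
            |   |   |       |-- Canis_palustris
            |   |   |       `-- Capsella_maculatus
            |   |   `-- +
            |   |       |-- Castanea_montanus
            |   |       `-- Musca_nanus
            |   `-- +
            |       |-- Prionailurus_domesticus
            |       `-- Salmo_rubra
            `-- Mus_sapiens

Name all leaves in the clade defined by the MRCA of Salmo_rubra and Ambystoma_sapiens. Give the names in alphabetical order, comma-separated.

Tracing Salmo_rubra: it sits inside (Prionailurus_domesticus,Salmo_rubra).
Tracing Ambystoma_sapiens: it sits inside (Ambystoma_sapiens,((Meleagris_sapiens,Danio_giganteus),Pinus_montanus)).
The smallest clade enclosing both is ((Panthera_montanus,(Ambystoma_sapiens,((Meleagris_sapiens,Danio_giganteus),Pinus_montanus))),((((Meles_tricolor,(Canis_palustris,Capsella_maculatus)),(Castanea_montanus,Musca_nanus)),(Prionailurus_domesticus,Salmo_rubra)),Mus_sapiens)); the answer is its 13 terminal taxa in alphabetical order.

Ambystoma_sapiens, Canis_palustris, Capsella_maculatus, Castanea_montanus, Danio_giganteus, Meleagris_sapiens, Meles_tricolor, Mus_sapiens, Musca_nanus, Panthera_montanus, Pinus_montanus, Prionailurus_domesticus, Salmo_rubra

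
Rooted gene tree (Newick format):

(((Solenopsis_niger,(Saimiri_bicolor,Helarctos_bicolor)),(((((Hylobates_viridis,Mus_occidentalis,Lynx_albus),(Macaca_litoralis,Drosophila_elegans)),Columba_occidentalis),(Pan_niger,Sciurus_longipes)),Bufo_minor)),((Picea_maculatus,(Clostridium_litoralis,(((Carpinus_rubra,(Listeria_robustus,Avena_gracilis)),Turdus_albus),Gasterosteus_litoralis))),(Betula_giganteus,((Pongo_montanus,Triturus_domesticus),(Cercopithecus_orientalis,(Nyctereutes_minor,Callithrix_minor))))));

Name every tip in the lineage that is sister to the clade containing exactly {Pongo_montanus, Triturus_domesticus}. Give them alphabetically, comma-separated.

Callithrix_minor, Cercopithecus_orientalis, Nyctereutes_minor

The clade containing exactly {Pongo_montanus, Triturus_domesticus} attaches to the tree at the node subtending ((Pongo_montanus,Triturus_domesticus),(Cercopithecus_orientalis,(Nyctereutes_minor,Callithrix_minor))).
The other lineage descending from that same node — the sister group — is (Cercopithecus_orientalis,(Nyctereutes_minor,Callithrix_minor)); its 3 tips in alphabetical order are the answer.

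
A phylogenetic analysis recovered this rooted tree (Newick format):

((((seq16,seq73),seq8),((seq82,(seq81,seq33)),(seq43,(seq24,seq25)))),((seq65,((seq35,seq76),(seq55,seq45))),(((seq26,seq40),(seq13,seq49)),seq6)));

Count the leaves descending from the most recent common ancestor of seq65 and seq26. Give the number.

10

The MRCA of seq65 and seq26 is the node subtending ((seq65,((seq35,seq76),(seq55,seq45))),(((seq26,seq40),(seq13,seq49)),seq6)).
That clade contains 10 terminal taxa: seq13, seq26, seq35, seq40, seq45, seq49, seq55, seq6, seq65, seq76.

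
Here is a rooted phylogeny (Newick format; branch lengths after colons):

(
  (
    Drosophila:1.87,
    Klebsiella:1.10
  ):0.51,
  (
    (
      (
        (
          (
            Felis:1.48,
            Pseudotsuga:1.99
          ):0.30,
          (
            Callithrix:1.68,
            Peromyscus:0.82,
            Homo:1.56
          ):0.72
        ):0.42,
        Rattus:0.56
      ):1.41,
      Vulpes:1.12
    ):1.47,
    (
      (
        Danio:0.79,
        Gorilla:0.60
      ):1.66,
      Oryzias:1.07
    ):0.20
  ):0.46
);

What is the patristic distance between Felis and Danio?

7.73

The path runs Felis → … → MRCA → … → Danio; the MRCA is the node subtending (((((Felis,Pseudotsuga),(Callithrix,Peromyscus,Homo)),Rattus),Vulpes),((Danio,Gorilla),Oryzias)).
Branch lengths along that path: 1.48 + 0.30 + 0.42 + 1.41 + 1.47 + 0.20 + 1.66 + 0.79 = 7.73.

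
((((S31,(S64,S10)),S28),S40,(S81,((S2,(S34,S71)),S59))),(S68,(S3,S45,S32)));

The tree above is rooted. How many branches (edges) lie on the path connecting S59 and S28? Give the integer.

5

The MRCA of S59 and S28 is the node subtending (((S31,(S64,S10)),S28),S40,(S81,((S2,(S34,S71)),S59))).
From S59 up to that node: 3 branches. From S28 up to the same node: 2 branches. Total: 3 + 2 = 5.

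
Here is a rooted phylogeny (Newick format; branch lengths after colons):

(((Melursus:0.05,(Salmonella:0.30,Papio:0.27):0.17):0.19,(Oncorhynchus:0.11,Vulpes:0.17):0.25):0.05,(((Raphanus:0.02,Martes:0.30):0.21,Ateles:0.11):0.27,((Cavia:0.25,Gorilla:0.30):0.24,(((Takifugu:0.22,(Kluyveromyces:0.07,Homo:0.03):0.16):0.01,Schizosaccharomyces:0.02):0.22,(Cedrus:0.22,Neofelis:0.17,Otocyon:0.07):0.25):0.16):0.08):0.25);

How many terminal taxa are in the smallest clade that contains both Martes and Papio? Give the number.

17

The MRCA of Martes and Papio is the root, so the clade is the entire tree.
That clade contains 17 terminal taxa: Ateles, Cavia, Cedrus, Gorilla, Homo, Kluyveromyces, Martes, Melursus, Neofelis, Oncorhynchus, Otocyon, Papio, Raphanus, Salmonella, Schizosaccharomyces, Takifugu, Vulpes.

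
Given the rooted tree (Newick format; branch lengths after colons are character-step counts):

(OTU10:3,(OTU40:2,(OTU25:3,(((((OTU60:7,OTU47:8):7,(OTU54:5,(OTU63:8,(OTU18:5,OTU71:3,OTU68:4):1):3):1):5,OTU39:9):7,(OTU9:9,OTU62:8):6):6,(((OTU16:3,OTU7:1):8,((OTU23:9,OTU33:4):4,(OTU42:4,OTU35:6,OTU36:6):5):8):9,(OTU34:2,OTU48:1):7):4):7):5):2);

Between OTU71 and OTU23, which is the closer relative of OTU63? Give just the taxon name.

The MRCA of OTU63 and OTU71 subtends (OTU63,(OTU18,OTU71,OTU68)) (4 taxa).
The MRCA of OTU63 and OTU23 subtends (((((OTU60,OTU47),(OTU54,(OTU63,(OTU18,OTU71,OTU68)))),OTU39),(OTU9,OTU62)),(((OTU16,OTU7),((OTU23,OTU33),(OTU42,OTU35,OTU36))),(OTU34,OTU48))) (19 taxa).
The first is nested inside the second, so OTU63 shares a more recent common ancestor with OTU71.

OTU71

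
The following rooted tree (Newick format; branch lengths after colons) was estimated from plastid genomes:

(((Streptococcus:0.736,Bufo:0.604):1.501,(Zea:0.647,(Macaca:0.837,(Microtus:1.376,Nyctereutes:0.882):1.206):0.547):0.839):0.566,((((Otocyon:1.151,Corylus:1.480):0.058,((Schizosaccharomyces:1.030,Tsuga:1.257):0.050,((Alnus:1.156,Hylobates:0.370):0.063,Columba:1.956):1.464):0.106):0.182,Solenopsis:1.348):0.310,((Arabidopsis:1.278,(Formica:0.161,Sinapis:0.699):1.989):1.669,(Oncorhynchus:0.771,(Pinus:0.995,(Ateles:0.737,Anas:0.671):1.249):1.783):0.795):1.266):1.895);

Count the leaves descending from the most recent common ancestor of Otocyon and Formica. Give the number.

15

The MRCA of Otocyon and Formica is the node subtending ((((Otocyon,Corylus),((Schizosaccharomyces,Tsuga),((Alnus,Hylobates),Columba))),Solenopsis),((Arabidopsis,(Formica,Sinapis)),(Oncorhynchus,(Pinus,(Ateles,Anas))))).
That clade contains 15 terminal taxa: Alnus, Anas, Arabidopsis, Ateles, Columba, Corylus, Formica, Hylobates, Oncorhynchus, Otocyon, Pinus, Schizosaccharomyces, Sinapis, Solenopsis, Tsuga.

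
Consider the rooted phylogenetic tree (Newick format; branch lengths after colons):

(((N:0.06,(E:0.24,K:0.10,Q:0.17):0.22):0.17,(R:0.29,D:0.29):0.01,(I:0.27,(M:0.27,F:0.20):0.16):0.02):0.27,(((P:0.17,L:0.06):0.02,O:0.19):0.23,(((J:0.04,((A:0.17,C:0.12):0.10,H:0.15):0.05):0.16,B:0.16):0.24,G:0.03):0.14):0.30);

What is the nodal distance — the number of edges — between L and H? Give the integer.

8

The MRCA of L and H is the node subtending (((P,L),O),(((J,((A,C),H)),B),G)).
From L up to that node: 3 branches. From H up to the same node: 5 branches. Total: 3 + 5 = 8.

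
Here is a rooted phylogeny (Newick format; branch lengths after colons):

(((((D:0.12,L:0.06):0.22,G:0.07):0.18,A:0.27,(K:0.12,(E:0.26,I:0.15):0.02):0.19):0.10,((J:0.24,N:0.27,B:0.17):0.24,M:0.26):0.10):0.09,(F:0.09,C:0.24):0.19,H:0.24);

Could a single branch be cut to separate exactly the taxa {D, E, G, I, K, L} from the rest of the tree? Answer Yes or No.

The MRCA of the listed taxa subtends (((D,L),G),A,(K,(E,I))).
That clade also contains A, which is not in the proposed group, so the group is not monophyletic.

No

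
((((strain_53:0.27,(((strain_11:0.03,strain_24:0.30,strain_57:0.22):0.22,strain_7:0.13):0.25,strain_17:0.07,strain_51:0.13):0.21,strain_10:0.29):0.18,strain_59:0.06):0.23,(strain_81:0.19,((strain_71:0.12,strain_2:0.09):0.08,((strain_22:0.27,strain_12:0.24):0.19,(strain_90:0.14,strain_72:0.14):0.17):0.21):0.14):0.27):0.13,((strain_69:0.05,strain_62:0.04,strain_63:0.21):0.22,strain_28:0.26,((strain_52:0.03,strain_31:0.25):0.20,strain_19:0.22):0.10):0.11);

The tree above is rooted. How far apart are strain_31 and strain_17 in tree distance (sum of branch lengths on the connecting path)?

The path runs strain_31 → … → MRCA → … → strain_17; the MRCA is the root of the tree.
Branch lengths along that path: 0.25 + 0.20 + 0.10 + 0.11 + 0.13 + 0.23 + 0.18 + 0.21 + 0.07 = 1.48.

1.48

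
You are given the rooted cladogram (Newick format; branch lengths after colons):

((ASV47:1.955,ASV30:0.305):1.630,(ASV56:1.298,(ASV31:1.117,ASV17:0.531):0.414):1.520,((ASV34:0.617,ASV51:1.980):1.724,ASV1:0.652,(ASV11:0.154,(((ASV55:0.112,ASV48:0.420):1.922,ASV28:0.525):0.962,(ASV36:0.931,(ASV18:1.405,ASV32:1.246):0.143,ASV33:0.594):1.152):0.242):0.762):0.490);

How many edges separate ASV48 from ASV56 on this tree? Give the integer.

The MRCA of ASV48 and ASV56 is the root of the tree.
From ASV48 up to that node: 6 branches. From ASV56 up to the same node: 2 branches. Total: 6 + 2 = 8.

8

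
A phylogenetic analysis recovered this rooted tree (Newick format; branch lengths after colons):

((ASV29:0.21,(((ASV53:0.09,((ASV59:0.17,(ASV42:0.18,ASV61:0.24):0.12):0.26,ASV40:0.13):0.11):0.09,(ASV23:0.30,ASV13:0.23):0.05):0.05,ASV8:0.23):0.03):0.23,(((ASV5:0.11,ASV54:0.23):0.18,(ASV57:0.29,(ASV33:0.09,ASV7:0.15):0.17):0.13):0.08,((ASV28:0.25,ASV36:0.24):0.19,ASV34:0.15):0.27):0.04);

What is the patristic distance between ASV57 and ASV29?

The path runs ASV57 → … → MRCA → … → ASV29; the MRCA is the root of the tree.
Branch lengths along that path: 0.29 + 0.13 + 0.08 + 0.04 + 0.23 + 0.21 = 0.98.

0.98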